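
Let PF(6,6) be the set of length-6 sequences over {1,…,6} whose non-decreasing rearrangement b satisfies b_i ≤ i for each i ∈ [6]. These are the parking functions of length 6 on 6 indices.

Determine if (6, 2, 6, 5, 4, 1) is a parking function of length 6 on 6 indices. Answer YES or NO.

NO

Sorted: b = (1, 2, 4, 5, 6, 6).
  b_1=1 ≤ 1
  b_2=2 ≤ 2
  b_3=4 > 3
  fails at i=3 ⇒ NO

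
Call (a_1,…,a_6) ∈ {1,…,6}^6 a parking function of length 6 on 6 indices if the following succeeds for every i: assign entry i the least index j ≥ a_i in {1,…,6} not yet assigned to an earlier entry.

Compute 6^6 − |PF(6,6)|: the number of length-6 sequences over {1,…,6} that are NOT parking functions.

Count = (6+1−6)·(6+1)^{6−1} = 1·16807 = 16807 (Pollak)
One tuple (6,6,6,6,3,5) → sorted (3,5,6,6,6,6): b_1=3>1, not a PF.
Total 46656; non-PF = 46656−16807 = 29849

29849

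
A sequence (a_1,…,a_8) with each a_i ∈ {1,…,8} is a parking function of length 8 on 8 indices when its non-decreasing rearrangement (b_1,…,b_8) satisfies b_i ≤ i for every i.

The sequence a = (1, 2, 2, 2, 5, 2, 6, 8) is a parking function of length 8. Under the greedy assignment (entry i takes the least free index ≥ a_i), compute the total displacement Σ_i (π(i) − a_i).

8

Σπ(i) = 1+…+8 = 36; Σa = 1+2+2+2+5+2+6+8 = 28; disp = 36−28 = 8.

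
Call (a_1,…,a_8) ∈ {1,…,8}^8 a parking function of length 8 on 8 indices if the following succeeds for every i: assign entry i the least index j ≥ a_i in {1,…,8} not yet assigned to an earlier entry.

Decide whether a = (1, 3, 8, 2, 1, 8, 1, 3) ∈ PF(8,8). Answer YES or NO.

NO

Order a: b = (1, 1, 1, 2, 3, 3, 8, 8).
  b_1=1 ≤ 1
  b_2=1 ≤ 2
  b_3=1 ≤ 3
  b_4=2 ≤ 4
  b_5=3 ≤ 5
  b_6=3 ≤ 6
  b_7=8 > 7
  fails at i=7 ⇒ NO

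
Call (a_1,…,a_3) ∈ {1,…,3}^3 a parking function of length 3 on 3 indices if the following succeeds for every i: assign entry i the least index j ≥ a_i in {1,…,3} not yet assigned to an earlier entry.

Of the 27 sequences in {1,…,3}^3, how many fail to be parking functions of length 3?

11

Count = (3+1−3)·(3+1)^{3−1} = 1×16 = 16 (Pollak)
One tuple (2,3,3) → sorted (2,3,3): b_1=2>1, not a PF.
3^3 − 16 = 27 − 16 = 11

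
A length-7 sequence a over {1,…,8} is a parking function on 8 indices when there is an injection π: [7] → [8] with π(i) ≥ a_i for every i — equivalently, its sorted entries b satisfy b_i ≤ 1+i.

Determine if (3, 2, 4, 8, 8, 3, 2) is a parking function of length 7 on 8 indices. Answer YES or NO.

Order a: b = (2, 2, 3, 3, 4, 8, 8).
  b_1=2 ≤ 2
  b_2=2 ≤ 3
  b_3=3 ≤ 4
  b_4=3 ≤ 5
  b_5=4 ≤ 6
  b_6=8 > 7
  fails at i=6 ⇒ NO

NO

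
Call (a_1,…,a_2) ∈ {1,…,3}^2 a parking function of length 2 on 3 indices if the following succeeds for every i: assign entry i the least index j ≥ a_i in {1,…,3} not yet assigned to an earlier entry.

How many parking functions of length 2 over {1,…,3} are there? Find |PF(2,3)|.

Count = (3−2+1)·(3+1)^(2−1) = 2 · 4 = 8 (Konheim–Weiss)
Example (2,3) → sorted (2,3): b_i ≤ 1+i ∀i, a PF.

8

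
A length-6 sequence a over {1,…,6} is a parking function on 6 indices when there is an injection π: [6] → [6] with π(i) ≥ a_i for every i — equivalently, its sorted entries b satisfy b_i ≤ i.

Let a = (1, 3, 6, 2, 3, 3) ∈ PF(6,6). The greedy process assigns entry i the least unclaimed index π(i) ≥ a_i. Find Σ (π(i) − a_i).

3

Σπ(i) = 1+…+6 = 21; Σa = 1+3+6+2+3+3 = 18; disp = 21−18 = 3.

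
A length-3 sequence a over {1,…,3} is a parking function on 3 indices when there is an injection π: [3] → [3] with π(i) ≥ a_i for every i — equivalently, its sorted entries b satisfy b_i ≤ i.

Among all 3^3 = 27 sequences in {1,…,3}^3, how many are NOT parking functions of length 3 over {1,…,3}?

#PF = (4−3)·4^(3−1) = 1 · 16 = 16 (Pollak)
E.g. (2,3,3) → sorted (2,3,3): b_1=2>1, not a PF.
So 27 − 16 = 11 fail.

11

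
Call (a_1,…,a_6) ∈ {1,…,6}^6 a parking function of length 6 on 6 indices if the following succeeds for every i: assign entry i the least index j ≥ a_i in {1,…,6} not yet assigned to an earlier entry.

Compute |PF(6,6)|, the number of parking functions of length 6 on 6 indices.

|PF| = 1·7^5 = 1×16807 = 16807
Example (5,2,1,4,2,4) → sorted (1,2,2,4,4,5): b_i ≤ i ∀i, a PF.

16807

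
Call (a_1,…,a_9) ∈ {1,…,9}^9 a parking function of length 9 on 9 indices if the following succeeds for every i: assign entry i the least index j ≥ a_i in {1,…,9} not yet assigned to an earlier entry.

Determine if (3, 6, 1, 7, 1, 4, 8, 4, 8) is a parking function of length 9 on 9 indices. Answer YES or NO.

YES

Rearranged: b = (1, 1, 3, 4, 4, 6, 7, 8, 8).
  b_1=1 ≤ 1
  b_2=1 ≤ 2
  b_3=3 ≤ 3
  b_4=4 ≤ 4
  b_5=4 ≤ 5
  b_6=6 ≤ 6
  b_7=7 ≤ 7
  b_8=8 ≤ 8
  b_9=8 ≤ 9
All bounds hold ⇒ YES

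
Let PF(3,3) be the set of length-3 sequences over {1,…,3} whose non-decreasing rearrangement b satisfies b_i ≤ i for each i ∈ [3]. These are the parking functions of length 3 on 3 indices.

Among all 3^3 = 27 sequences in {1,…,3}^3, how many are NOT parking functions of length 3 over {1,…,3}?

11

Count = (4−3)·4^(3−1) = 1 · 16 = 16
Check (3,2,3) → sorted (2,3,3): b_1=2>1, not a PF.
3^3 − 16 = 27 − 16 = 11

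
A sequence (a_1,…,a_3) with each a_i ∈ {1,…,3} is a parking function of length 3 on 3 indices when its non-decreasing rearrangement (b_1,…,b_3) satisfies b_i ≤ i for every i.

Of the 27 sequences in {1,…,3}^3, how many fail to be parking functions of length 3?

|PF(3,3)| = (3−3+1)·(3+1)^(3−1) = 1×16 = 16
Example (3,2,3) → sorted (2,3,3): b_1=2>1, not a PF.
So 27 − 16 = 11 fail.

11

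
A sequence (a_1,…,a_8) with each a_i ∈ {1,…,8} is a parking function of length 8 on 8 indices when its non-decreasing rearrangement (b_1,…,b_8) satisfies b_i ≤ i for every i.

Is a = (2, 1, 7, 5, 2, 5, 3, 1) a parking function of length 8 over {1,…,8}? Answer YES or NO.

YES

Order a: b = (1, 1, 2, 2, 3, 5, 5, 7).
  b_1=1 ≤ 1
  b_2=1 ≤ 2
  b_3=2 ≤ 3
  b_4=2 ≤ 4
  b_5=3 ≤ 5
  b_6=5 ≤ 6
  b_7=5 ≤ 7
  b_8=7 ≤ 8
All bounds hold ⇒ YES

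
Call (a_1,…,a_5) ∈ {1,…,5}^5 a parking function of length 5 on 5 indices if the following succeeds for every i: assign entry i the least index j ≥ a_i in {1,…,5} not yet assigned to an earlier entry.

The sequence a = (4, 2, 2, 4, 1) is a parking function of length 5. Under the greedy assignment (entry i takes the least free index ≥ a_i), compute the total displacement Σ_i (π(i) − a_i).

Σπ = 5·6/2 = 15 (π permutes [5]); Σa = 4+2+2+4+1 = 13; disp = 15−13 = 2.

2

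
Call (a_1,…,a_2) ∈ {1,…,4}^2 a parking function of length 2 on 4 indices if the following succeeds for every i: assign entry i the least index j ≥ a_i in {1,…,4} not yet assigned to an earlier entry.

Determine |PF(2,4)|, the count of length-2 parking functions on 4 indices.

|PF(2,4)| = (4−2+1)·(4+1)^(2−1) = 3·5 = 15 (Pollak)
Check (2,2) → sorted (2,2): b_i ≤ 2+i ∀i, a PF.

15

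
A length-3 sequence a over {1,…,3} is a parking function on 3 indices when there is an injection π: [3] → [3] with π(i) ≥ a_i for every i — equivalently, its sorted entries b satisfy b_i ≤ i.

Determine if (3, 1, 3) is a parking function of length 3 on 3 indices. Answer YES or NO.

NO

Sorted: b = (1, 3, 3).
  b_1=1 ≤ 1
  b_2=3 > 2
  fails at i=2 ⇒ NO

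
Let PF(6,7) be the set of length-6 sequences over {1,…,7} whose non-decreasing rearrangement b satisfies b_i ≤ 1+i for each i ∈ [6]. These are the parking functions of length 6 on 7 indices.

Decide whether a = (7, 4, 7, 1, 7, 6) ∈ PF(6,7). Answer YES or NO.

NO

Sorted: b = (1, 4, 6, 7, 7, 7).
  b_1=1 ≤ 2
  b_2=4 > 3
  fails at i=2 ⇒ NO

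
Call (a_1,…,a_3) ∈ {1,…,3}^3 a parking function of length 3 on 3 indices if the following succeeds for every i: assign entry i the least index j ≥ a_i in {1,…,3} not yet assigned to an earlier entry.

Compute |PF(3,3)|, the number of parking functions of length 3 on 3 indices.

|PF| = (3+1−3)·(3+1)^{3−1} = 1·16 = 16 [KW]
One tuple (2,2,1) → sorted (1,2,2): b_i ≤ i ∀i, a PF.

16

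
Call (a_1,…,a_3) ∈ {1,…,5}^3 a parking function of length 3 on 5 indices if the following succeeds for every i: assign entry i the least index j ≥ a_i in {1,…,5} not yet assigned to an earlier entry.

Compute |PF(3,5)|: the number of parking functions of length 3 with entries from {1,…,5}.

108

|PF(3,5)| = 3·6^2 = 3 · 36 = 108
One tuple (1,2,4) → sorted (1,2,4): b_i ≤ 2+i ∀i, a PF.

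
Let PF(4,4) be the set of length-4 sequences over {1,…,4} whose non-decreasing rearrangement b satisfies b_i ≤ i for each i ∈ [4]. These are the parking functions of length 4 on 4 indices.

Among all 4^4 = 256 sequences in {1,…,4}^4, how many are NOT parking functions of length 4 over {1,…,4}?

131

Count = (4+1−4)·(4+1)^{4−1} = 1 · 125 = 125 (Konheim–Weiss)
Check (2,2,2,3) → sorted (2,2,2,3): b_1=2>1, not a PF.
Total 256; non-PF = 256−125 = 131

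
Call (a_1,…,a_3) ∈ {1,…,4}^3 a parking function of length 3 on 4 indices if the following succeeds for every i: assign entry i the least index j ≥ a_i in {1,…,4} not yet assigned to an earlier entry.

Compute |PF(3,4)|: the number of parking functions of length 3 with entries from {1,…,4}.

50

Count = 2·5^2 = 2×25 = 50
E.g. (1,2,1) → sorted (1,1,2): b_i ≤ 1+i ∀i, a PF.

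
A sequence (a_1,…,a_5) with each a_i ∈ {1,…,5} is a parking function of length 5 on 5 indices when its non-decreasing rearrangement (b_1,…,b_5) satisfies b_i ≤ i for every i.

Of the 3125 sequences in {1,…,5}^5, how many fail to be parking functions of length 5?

1829

|PF(5,5)| = (5+1−5)·(5+1)^{5−1} = 1×1296 = 1296 (Pollak)
E.g. (3,2,4,5,4) → sorted (2,3,4,4,5): b_1=2>1, not a PF.
5^5 − 1296 = 3125 − 1296 = 1829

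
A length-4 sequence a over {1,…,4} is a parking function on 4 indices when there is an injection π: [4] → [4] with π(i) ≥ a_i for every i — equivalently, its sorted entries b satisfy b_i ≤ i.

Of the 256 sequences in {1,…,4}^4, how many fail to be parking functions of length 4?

#PF = (5−4)·5^(4−1) = 1 · 125 = 125 (Konheim–Weiss)
One tuple (4,4,2,4) → sorted (2,4,4,4): b_1=2>1, not a PF.
So 256 − 125 = 131 fail.

131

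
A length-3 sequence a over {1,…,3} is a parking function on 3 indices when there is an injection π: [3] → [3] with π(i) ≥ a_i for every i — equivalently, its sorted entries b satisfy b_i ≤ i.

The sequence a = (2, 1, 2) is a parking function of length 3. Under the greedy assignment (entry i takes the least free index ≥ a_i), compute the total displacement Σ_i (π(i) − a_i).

1

Σπ(i) = 1+…+3 = 6; Σa = 2+1+2 = 5; disp = 6−5 = 1.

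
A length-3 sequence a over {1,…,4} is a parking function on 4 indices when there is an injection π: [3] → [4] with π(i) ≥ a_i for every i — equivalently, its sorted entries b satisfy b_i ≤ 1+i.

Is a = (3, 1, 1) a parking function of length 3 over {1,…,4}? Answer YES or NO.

Order a: b = (1, 1, 3).
  b_1=1 ≤ 2
  b_2=1 ≤ 3
  b_3=3 ≤ 4
All bounds hold ⇒ YES

YES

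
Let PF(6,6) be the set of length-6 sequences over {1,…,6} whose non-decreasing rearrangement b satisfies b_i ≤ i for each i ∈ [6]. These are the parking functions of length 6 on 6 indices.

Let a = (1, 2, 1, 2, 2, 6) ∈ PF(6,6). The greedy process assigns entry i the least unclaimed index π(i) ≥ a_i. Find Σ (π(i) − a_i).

Σπ = 6·7/2 = 21 (π permutes [6]); Σa = 1+2+1+2+2+6 = 14; disp = 21−14 = 7.

7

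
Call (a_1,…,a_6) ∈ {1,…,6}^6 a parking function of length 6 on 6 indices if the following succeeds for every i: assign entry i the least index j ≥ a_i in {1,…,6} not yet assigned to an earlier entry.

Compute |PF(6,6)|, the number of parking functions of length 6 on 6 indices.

|PF| = (6−6+1)·(6+1)^(6−1) = 1 · 16807 = 16807 [KW]
E.g. (4,3,3,1,2,5) → sorted (1,2,3,3,4,5): b_i ≤ i ∀i, a PF.

16807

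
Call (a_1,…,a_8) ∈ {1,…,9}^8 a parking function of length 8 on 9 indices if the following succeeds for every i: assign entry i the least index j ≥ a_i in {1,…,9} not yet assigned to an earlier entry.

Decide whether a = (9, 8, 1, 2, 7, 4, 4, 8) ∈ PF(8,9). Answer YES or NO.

NO

Order a: b = (1, 2, 4, 4, 7, 8, 8, 9).
  b_1=1 ≤ 2
  b_2=2 ≤ 3
  b_3=4 ≤ 4
  b_4=4 ≤ 5
  b_5=7 > 6
  fails at i=5 ⇒ NO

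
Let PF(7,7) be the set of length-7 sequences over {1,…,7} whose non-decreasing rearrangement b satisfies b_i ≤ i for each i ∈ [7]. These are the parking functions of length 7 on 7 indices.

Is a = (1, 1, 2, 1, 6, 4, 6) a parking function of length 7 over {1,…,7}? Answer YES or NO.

YES

Order a: b = (1, 1, 1, 2, 4, 6, 6).
  b_1=1 ≤ 1
  b_2=1 ≤ 2
  b_3=1 ≤ 3
  b_4=2 ≤ 4
  b_5=4 ≤ 5
  b_6=6 ≤ 6
  b_7=6 ≤ 7
All bounds hold ⇒ YES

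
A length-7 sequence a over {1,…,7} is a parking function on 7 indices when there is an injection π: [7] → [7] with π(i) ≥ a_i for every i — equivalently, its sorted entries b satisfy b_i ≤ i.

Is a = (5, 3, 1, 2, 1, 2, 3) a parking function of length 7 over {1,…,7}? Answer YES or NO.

Sorted: b = (1, 1, 2, 2, 3, 3, 5).
  b_1=1 ≤ 1
  b_2=1 ≤ 2
  b_3=2 ≤ 3
  b_4=2 ≤ 4
  b_5=3 ≤ 5
  b_6=3 ≤ 6
  b_7=5 ≤ 7
All bounds hold ⇒ YES

YES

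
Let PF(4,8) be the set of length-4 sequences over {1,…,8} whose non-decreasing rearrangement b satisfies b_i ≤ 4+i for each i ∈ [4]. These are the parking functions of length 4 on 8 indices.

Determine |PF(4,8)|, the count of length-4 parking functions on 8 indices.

3645

|PF| = 5·9^3 = 5 · 729 = 3645 (Pollak)
Example (2,5,7,6) → sorted (2,5,6,7): b_i ≤ 4+i ∀i, a PF.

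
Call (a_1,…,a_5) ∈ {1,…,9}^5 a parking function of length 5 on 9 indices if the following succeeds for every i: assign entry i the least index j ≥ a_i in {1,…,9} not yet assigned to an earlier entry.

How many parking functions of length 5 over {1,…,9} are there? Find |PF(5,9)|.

#PF = (10−5)·10^(5−1) = 5 · 10000 = 50000 [KW]
One tuple (2,1,1,6,8) → sorted (1,1,2,6,8): b_i ≤ 4+i ∀i, a PF.

50000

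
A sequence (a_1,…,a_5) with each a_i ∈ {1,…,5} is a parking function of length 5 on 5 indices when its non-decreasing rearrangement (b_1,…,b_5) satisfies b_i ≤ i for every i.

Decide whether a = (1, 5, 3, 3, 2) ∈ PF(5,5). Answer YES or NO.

Sorted: b = (1, 2, 3, 3, 5).
  b_1=1 ≤ 1
  b_2=2 ≤ 2
  b_3=3 ≤ 3
  b_4=3 ≤ 4
  b_5=5 ≤ 5
All bounds hold ⇒ YES

YES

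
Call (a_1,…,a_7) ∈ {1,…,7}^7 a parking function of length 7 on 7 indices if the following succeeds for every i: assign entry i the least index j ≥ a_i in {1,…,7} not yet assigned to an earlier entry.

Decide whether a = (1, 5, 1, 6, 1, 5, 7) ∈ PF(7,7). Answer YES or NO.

Sorted: b = (1, 1, 1, 5, 5, 6, 7).
  b_1=1 ≤ 1
  b_2=1 ≤ 2
  b_3=1 ≤ 3
  b_4=5 > 4
  fails at i=4 ⇒ NO

NO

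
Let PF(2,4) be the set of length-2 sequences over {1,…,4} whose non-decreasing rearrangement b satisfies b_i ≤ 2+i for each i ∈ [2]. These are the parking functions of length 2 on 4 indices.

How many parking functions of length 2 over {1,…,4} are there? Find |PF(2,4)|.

15

|PF(2,4)| = (5−2)·5^(2−1) = 3 · 5 = 15 (Konheim–Weiss)
Check (4,1) → sorted (1,4): b_i ≤ 2+i ∀i, a PF.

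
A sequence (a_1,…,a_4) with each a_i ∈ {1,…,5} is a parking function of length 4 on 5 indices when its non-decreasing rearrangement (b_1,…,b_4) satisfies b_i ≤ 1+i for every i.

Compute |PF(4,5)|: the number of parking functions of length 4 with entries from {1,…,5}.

432

Count = (5+1−4)·(5+1)^{4−1} = 2×216 = 432 (Pollak)
One tuple (4,2,4,3) → sorted (2,3,4,4): b_i ≤ 1+i ∀i, a PF.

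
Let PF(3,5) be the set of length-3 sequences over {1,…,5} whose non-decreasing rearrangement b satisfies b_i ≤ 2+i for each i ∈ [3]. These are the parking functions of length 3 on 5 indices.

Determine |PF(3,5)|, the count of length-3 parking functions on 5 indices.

108

|PF(3,5)| = 3·6^2 = 3·36 = 108 [KW]
Check (3,4,3) → sorted (3,3,4): b_i ≤ 2+i ∀i, a PF.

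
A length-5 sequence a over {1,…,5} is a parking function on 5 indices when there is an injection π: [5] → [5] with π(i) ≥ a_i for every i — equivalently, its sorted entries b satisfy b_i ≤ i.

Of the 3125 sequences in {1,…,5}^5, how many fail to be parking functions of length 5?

1829

|PF(5,5)| = 1·6^4 = 1 · 1296 = 1296 (Pollak)
E.g. (3,5,2,2,4) → sorted (2,2,3,4,5): b_1=2>1, not a PF.
So 3125 − 1296 = 1829 fail.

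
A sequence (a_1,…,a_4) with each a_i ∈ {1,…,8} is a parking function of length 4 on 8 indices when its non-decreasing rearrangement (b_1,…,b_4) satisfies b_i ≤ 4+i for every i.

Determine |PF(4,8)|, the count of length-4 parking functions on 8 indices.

3645

#PF = 5·9^3 = 5×729 = 3645 (Pollak)
E.g. (5,6,5,7) → sorted (5,5,6,7): b_i ≤ 4+i ∀i, a PF.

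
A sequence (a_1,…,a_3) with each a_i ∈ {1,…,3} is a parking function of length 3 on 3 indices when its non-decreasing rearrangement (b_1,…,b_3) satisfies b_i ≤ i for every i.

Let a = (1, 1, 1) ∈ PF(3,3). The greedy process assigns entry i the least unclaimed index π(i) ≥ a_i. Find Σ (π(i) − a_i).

Σπ(i) = 1+…+3 = 6; Σa = 1+1+1 = 3; disp = 6−3 = 3.

3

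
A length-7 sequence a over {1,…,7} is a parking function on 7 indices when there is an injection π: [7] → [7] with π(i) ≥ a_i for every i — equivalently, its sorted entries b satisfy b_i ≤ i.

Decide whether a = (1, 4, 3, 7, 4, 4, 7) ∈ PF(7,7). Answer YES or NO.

NO

Order a: b = (1, 3, 4, 4, 4, 7, 7).
  b_1=1 ≤ 1
  b_2=3 > 2
  fails at i=2 ⇒ NO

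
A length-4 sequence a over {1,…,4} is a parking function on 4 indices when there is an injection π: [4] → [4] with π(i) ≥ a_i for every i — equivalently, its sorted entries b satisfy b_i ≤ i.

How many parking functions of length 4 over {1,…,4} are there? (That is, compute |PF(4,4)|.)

125

|PF(4,4)| = (5−4)·5^(4−1) = 1·125 = 125 (Pollak)
E.g. (3,2,3,1) → sorted (1,2,3,3): b_i ≤ i ∀i, a PF.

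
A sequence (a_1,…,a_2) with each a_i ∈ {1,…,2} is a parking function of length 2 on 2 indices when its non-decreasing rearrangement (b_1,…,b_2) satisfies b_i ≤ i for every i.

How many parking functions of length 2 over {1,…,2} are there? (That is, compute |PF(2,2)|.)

Count = (3−2)·3^(2−1) = 1 · 3 = 3 (Pollak)
Check (1,2) → sorted (1,2): b_i ≤ i ∀i, a PF.

3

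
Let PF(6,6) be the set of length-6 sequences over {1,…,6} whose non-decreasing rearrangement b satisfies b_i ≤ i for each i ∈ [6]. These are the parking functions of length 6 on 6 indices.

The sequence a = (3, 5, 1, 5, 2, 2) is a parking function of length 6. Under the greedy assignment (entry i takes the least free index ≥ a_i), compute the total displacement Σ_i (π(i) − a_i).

Σπ(i) = 1+…+6 = 21; Σa = 3+5+1+5+2+2 = 18; disp = 21−18 = 3.

3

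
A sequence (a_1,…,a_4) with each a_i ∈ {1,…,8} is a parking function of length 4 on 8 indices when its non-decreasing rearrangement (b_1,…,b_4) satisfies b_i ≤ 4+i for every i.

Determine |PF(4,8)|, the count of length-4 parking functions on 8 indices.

|PF| = (8−4+1)·(8+1)^(4−1) = 5×729 = 3645 [KW]
One tuple (7,8,1,2) → sorted (1,2,7,8): b_i ≤ 4+i ∀i, a PF.

3645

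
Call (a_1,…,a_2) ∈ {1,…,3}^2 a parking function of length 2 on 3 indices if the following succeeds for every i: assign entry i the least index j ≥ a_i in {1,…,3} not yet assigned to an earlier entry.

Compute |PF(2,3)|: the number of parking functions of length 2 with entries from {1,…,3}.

|PF| = (4−2)·4^(2−1) = 2 · 4 = 8 (Pollak)
E.g. (2,1) → sorted (1,2): b_i ≤ 1+i ∀i, a PF.

8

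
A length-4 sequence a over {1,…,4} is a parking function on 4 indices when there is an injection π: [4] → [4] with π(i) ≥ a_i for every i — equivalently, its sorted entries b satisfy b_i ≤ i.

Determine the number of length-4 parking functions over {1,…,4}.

125

#PF = 1·5^3 = 1×125 = 125 (Pollak)
E.g. (3,1,1,3) → sorted (1,1,3,3): b_i ≤ i ∀i, a PF.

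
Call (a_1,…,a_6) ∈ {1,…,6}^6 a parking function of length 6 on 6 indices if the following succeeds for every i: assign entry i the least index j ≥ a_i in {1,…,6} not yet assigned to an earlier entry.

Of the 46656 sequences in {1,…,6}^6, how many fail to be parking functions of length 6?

29849

|PF| = 1·7^5 = 1·16807 = 16807 [KW]
One tuple (4,5,2,5,2,5) → sorted (2,2,4,5,5,5): b_1=2>1, not a PF.
Total 46656; non-PF = 46656−16807 = 29849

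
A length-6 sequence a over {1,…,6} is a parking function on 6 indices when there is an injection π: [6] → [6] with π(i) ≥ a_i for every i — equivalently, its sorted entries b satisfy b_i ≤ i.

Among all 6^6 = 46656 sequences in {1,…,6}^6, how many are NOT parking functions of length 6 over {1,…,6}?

29849

|PF| = 1·7^5 = 1·16807 = 16807
Check (1,6,6,5,5,5) → sorted (1,5,5,5,6,6): b_2=5>2, not a PF.
Total 46656; non-PF = 46656−16807 = 29849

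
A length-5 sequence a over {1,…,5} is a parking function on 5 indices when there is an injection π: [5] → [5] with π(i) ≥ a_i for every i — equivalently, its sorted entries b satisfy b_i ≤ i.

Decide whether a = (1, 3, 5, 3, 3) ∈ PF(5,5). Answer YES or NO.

NO

Rearranged: b = (1, 3, 3, 3, 5).
  b_1=1 ≤ 1
  b_2=3 > 2
  fails at i=2 ⇒ NO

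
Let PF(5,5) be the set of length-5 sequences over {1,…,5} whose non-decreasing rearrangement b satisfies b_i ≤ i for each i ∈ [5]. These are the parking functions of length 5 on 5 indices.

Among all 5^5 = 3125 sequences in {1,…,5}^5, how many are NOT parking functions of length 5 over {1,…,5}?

#PF = (5−5+1)·(5+1)^(5−1) = 1×1296 = 1296 (Konheim–Weiss)
Check (3,3,4,5,5) → sorted (3,3,4,5,5): b_1=3>1, not a PF.
Total 3125; non-PF = 3125−1296 = 1829

1829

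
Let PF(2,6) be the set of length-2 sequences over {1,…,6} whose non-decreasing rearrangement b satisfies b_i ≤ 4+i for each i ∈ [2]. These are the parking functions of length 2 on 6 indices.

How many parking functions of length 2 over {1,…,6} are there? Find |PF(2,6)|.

35

#PF = (6+1−2)·(6+1)^{2−1} = 5 · 7 = 35 [KW]
One tuple (4,3) → sorted (3,4): b_i ≤ 4+i ∀i, a PF.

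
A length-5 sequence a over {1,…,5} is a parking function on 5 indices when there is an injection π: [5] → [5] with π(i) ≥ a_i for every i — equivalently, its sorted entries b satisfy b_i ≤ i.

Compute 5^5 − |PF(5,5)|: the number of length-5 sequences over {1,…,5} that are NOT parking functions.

Count = (6−5)·6^(5−1) = 1×1296 = 1296 (Konheim–Weiss)
E.g. (5,5,3,2,5) → sorted (2,3,5,5,5): b_1=2>1, not a PF.
So 3125 − 1296 = 1829 fail.

1829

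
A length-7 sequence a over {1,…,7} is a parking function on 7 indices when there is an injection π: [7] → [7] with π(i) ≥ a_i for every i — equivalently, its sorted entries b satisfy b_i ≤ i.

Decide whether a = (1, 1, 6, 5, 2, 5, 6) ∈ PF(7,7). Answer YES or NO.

Order a: b = (1, 1, 2, 5, 5, 6, 6).
  b_1=1 ≤ 1
  b_2=1 ≤ 2
  b_3=2 ≤ 3
  b_4=5 > 4
  fails at i=4 ⇒ NO

NO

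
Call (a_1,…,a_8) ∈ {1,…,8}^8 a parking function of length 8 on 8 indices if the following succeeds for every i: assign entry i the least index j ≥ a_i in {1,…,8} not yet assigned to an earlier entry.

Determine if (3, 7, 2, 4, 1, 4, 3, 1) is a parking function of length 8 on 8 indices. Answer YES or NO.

Rearranged: b = (1, 1, 2, 3, 3, 4, 4, 7).
  b_1=1 ≤ 1
  b_2=1 ≤ 2
  b_3=2 ≤ 3
  b_4=3 ≤ 4
  b_5=3 ≤ 5
  b_6=4 ≤ 6
  b_7=4 ≤ 7
  b_8=7 ≤ 8
All bounds hold ⇒ YES

YES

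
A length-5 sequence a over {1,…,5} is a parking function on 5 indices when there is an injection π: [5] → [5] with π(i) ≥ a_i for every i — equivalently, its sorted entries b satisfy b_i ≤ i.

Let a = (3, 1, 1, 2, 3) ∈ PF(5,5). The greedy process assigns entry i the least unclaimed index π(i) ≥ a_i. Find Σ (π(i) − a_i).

5

Σπ = 15 ({1..5} each once); Σa = 3+1+1+2+3 = 10; disp = 15−10 = 5.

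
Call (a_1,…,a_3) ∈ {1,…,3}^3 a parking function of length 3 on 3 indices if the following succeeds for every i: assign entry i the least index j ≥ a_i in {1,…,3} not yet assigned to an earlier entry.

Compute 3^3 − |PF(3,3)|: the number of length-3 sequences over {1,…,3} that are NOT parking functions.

11

Count = (3−3+1)·(3+1)^(3−1) = 1×16 = 16 (Konheim–Weiss)
E.g. (3,3,3) → sorted (3,3,3): b_1=3>1, not a PF.
So 27 − 16 = 11 fail.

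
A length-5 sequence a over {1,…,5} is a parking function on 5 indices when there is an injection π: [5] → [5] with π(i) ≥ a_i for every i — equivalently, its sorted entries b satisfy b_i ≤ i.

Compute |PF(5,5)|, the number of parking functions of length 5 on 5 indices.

|PF| = (5+1−5)·(5+1)^{5−1} = 1 · 1296 = 1296 (Konheim–Weiss)
Check (4,2,3,1,5) → sorted (1,2,3,4,5): b_i ≤ i ∀i, a PF.

1296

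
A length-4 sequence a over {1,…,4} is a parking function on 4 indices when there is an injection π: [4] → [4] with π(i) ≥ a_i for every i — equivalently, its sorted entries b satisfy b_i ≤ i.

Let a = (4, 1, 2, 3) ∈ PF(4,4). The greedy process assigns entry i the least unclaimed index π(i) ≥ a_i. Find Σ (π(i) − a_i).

0

Σπ = 4·5/2 = 10 (π permutes [4]); Σa = 4+1+2+3 = 10; disp = 10−10 = 0.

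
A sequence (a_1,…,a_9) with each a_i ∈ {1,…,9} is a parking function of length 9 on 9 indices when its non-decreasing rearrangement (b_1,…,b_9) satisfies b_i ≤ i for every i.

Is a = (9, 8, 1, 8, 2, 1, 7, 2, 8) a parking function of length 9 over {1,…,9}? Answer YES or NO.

Order a: b = (1, 1, 2, 2, 7, 8, 8, 8, 9).
  b_1=1 ≤ 1
  b_2=1 ≤ 2
  b_3=2 ≤ 3
  b_4=2 ≤ 4
  b_5=7 > 5
  fails at i=5 ⇒ NO

NO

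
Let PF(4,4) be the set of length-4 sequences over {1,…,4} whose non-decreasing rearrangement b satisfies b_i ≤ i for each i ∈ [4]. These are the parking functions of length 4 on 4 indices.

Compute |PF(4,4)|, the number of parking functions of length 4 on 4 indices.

125

#PF = (4−4+1)·(4+1)^(4−1) = 1×125 = 125 [KW]
One tuple (4,2,1,2) → sorted (1,2,2,4): b_i ≤ i ∀i, a PF.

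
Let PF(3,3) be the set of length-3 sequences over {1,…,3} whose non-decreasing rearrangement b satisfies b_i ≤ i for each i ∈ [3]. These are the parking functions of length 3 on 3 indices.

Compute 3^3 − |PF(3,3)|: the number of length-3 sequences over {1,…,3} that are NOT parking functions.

11

Count = (4−3)·4^(3−1) = 1 · 16 = 16
One tuple (2,3,3) → sorted (2,3,3): b_1=2>1, not a PF.
So 27 − 16 = 11 fail.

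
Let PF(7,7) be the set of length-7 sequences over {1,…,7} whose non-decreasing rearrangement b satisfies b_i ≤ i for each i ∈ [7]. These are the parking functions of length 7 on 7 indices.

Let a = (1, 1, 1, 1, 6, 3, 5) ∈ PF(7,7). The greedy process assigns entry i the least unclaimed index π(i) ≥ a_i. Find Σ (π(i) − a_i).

Σπ = 28 ({1..7} each once); Σa = 1+1+1+1+6+3+5 = 18; disp = 28−18 = 10.

10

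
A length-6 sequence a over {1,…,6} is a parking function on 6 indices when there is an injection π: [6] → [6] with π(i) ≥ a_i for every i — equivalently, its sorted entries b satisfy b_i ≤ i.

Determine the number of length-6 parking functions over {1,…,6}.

16807

Count = 1·7^5 = 1 · 16807 = 16807 [KW]
Check (1,2,1,2,3,4) → sorted (1,1,2,2,3,4): b_i ≤ i ∀i, a PF.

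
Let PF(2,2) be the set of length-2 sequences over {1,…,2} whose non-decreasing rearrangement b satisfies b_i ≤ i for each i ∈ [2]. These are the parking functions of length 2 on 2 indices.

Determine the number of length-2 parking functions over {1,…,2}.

3

#PF = 1·3^1 = 1 · 3 = 3
Example (1,1) → sorted (1,1): b_i ≤ i ∀i, a PF.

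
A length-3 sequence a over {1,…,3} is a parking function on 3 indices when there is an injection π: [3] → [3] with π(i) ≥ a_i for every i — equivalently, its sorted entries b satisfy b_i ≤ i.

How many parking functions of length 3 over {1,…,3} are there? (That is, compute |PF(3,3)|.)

#PF = (3+1−3)·(3+1)^{3−1} = 1 · 16 = 16 (Konheim–Weiss)
E.g. (3,2,1) → sorted (1,2,3): b_i ≤ i ∀i, a PF.

16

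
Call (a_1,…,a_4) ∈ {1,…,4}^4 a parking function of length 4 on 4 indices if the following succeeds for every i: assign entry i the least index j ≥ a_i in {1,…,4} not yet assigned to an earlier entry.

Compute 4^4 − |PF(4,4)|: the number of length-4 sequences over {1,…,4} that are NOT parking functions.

Count = (5−4)·5^(4−1) = 1 · 125 = 125 (Pollak)
Check (2,1,4,4) → sorted (1,2,4,4): b_3=4>3, not a PF.
4^4 − 125 = 256 − 125 = 131

131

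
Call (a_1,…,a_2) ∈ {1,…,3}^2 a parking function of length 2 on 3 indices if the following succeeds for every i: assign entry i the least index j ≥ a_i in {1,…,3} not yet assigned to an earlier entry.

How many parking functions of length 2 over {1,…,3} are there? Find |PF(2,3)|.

8

|PF| = 2·4^1 = 2·4 = 8 [KW]
Example (3,1) → sorted (1,3): b_i ≤ 1+i ∀i, a PF.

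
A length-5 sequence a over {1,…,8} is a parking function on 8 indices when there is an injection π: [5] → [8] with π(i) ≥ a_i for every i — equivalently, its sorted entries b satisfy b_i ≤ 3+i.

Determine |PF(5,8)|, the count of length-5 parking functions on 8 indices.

26244

Count = (8−5+1)·(8+1)^(5−1) = 4 · 6561 = 26244 (Konheim–Weiss)
E.g. (5,1,1,8,3) → sorted (1,1,3,5,8): b_i ≤ 3+i ∀i, a PF.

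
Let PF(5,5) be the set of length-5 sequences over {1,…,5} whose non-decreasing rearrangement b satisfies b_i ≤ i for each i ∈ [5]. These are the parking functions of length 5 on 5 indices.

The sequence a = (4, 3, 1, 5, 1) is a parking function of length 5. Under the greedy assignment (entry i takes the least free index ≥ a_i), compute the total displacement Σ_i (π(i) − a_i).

1

Σπ = 15 ({1..5} each once); Σa = 4+3+1+5+1 = 14; disp = 15−14 = 1.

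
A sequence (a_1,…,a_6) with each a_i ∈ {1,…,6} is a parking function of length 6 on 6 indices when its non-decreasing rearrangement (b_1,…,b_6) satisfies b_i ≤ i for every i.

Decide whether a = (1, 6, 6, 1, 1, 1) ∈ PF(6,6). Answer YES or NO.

NO

Rearranged: b = (1, 1, 1, 1, 6, 6).
  b_1=1 ≤ 1
  b_2=1 ≤ 2
  b_3=1 ≤ 3
  b_4=1 ≤ 4
  b_5=6 > 5
  fails at i=5 ⇒ NO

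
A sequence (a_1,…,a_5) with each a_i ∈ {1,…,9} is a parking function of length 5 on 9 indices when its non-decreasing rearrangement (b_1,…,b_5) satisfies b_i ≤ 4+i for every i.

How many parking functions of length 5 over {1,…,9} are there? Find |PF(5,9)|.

Count = (9−5+1)·(9+1)^(5−1) = 5×10000 = 50000 [KW]
E.g. (3,6,5,8,8) → sorted (3,5,6,8,8): b_i ≤ 4+i ∀i, a PF.

50000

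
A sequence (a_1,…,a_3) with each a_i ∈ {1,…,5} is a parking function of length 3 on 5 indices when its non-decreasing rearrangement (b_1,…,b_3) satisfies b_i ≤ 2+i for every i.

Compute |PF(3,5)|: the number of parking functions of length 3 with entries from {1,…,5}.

108

|PF(3,5)| = (5−3+1)·(5+1)^(3−1) = 3·36 = 108 (Pollak)
Example (1,4,4) → sorted (1,4,4): b_i ≤ 2+i ∀i, a PF.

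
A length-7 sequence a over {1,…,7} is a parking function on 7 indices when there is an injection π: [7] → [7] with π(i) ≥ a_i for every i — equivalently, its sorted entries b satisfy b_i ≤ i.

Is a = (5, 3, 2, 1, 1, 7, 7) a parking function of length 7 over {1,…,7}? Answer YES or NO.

NO

Rearranged: b = (1, 1, 2, 3, 5, 7, 7).
  b_1=1 ≤ 1
  b_2=1 ≤ 2
  b_3=2 ≤ 3
  b_4=3 ≤ 4
  b_5=5 ≤ 5
  b_6=7 > 6
  fails at i=6 ⇒ NO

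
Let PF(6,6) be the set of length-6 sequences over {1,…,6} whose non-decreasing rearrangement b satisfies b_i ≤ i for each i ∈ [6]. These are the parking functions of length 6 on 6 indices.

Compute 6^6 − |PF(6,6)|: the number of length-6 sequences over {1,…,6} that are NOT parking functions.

|PF| = (6+1−6)·(6+1)^{6−1} = 1×16807 = 16807 (Pollak)
Check (5,6,6,1,6,3) → sorted (1,3,5,6,6,6): b_2=3>2, not a PF.
So 46656 − 16807 = 29849 fail.

29849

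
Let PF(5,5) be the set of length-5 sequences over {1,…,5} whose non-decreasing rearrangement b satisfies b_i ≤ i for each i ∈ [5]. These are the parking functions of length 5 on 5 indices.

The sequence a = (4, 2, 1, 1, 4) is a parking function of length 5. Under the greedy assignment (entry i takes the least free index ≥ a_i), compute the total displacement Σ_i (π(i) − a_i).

3

Σπ = 5·6/2 = 15 (π permutes [5]); Σa = 4+2+1+1+4 = 12; disp = 15−12 = 3.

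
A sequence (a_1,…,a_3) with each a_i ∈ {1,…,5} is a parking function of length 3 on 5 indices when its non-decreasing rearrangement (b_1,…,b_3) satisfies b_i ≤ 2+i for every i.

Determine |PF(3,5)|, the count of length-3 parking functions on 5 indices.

#PF = (6−3)·6^(3−1) = 3·36 = 108 (Pollak)
Example (2,5,4) → sorted (2,4,5): b_i ≤ 2+i ∀i, a PF.

108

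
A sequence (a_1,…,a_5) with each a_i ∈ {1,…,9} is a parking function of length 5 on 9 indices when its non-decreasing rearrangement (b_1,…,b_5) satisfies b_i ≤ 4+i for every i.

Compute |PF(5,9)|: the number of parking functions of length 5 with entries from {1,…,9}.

#PF = 5·10^4 = 5·10000 = 50000
E.g. (4,9,3,6,4) → sorted (3,4,4,6,9): b_i ≤ 4+i ∀i, a PF.

50000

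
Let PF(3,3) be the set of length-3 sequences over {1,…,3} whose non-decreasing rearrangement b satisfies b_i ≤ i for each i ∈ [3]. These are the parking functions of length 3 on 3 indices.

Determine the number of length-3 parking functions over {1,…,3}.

16

Count = 1·4^2 = 1 · 16 = 16 (Konheim–Weiss)
E.g. (2,3,1) → sorted (1,2,3): b_i ≤ i ∀i, a PF.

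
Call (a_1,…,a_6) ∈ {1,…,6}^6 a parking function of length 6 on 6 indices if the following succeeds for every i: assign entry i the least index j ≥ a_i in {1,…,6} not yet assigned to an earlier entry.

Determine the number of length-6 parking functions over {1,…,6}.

16807

|PF| = (7−6)·7^(6−1) = 1×16807 = 16807
One tuple (2,5,4,5,1,1) → sorted (1,1,2,4,5,5): b_i ≤ i ∀i, a PF.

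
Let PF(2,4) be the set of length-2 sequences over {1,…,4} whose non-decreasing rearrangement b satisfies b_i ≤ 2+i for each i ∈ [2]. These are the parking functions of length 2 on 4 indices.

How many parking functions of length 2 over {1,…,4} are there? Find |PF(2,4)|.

15

|PF(2,4)| = (4+1−2)·(4+1)^{2−1} = 3×5 = 15 (Konheim–Weiss)
Check (1,3) → sorted (1,3): b_i ≤ 2+i ∀i, a PF.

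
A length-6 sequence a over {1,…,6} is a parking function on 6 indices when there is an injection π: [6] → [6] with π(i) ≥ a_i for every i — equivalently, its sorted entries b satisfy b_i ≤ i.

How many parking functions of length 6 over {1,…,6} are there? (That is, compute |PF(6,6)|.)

16807

#PF = (7−6)·7^(6−1) = 1·16807 = 16807 [KW]
Check (3,6,1,1,5,1) → sorted (1,1,1,3,5,6): b_i ≤ i ∀i, a PF.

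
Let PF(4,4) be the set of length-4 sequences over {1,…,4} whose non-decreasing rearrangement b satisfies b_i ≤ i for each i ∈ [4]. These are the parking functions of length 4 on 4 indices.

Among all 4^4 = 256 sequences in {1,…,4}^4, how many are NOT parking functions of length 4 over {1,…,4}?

|PF| = (4−4+1)·(4+1)^(4−1) = 1·125 = 125 (Konheim–Weiss)
E.g. (3,4,3,3) → sorted (3,3,3,4): b_1=3>1, not a PF.
So 256 − 125 = 131 fail.

131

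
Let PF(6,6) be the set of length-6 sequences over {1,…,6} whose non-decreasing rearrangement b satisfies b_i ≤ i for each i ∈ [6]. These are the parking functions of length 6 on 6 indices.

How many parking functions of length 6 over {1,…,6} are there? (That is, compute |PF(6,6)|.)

|PF(6,6)| = (6+1−6)·(6+1)^{6−1} = 1×16807 = 16807 [KW]
E.g. (3,3,4,2,5,1) → sorted (1,2,3,3,4,5): b_i ≤ i ∀i, a PF.

16807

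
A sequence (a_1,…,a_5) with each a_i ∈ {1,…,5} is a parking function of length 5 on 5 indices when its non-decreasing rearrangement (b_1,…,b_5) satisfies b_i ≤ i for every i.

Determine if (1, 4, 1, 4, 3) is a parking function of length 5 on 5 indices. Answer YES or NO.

YES

Sorted: b = (1, 1, 3, 4, 4).
  b_1=1 ≤ 1
  b_2=1 ≤ 2
  b_3=3 ≤ 3
  b_4=4 ≤ 4
  b_5=4 ≤ 5
All bounds hold ⇒ YES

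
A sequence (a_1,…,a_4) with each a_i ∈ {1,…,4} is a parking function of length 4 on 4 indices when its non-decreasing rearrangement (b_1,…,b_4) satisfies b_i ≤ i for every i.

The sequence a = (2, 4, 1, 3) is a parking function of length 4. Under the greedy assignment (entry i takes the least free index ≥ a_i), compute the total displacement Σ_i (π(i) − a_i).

Σπ(i) = 1+…+4 = 10; Σa = 2+4+1+3 = 10; disp = 10−10 = 0.

0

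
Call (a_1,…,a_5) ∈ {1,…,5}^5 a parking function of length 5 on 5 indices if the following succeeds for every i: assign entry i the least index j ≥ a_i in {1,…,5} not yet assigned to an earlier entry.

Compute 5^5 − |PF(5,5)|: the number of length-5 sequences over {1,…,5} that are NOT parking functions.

1829

|PF(5,5)| = 1·6^4 = 1·1296 = 1296 (Konheim–Weiss)
One tuple (5,3,5,5,4) → sorted (3,4,5,5,5): b_1=3>1, not a PF.
Total 3125; non-PF = 3125−1296 = 1829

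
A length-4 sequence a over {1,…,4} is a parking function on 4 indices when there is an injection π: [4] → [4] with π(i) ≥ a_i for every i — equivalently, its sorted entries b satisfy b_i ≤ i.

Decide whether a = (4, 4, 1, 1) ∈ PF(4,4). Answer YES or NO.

NO

Order a: b = (1, 1, 4, 4).
  b_1=1 ≤ 1
  b_2=1 ≤ 2
  b_3=4 > 3
  fails at i=3 ⇒ NO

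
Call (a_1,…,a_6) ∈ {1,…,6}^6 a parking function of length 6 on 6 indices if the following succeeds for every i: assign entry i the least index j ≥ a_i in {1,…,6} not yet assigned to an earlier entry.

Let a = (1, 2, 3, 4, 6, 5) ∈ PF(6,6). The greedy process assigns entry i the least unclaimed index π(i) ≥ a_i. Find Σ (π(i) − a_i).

0

Σπ = 21 ({1..6} each once); Σa = 1+2+3+4+6+5 = 21; disp = 21−21 = 0.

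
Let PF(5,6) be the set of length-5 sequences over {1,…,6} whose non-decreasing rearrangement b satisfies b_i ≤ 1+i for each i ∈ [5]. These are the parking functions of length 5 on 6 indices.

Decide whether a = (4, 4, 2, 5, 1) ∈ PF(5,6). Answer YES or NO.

Rearranged: b = (1, 2, 4, 4, 5).
  b_1=1 ≤ 2
  b_2=2 ≤ 3
  b_3=4 ≤ 4
  b_4=4 ≤ 5
  b_5=5 ≤ 6
All bounds hold ⇒ YES

YES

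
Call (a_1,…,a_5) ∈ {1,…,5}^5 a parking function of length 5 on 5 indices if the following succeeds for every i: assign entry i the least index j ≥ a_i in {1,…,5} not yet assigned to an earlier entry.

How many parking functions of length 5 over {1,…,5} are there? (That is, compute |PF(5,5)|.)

|PF| = (6−5)·6^(5−1) = 1×1296 = 1296 (Pollak)
Example (2,2,1,3,1) → sorted (1,1,2,2,3): b_i ≤ i ∀i, a PF.

1296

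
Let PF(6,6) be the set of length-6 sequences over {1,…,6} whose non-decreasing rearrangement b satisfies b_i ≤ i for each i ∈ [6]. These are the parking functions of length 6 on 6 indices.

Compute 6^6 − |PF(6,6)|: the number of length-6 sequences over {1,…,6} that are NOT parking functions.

29849

Count = (6+1−6)·(6+1)^{6−1} = 1×16807 = 16807
Example (6,4,5,6,4,4) → sorted (4,4,4,5,6,6): b_1=4>1, not a PF.
6^6 − 16807 = 46656 − 16807 = 29849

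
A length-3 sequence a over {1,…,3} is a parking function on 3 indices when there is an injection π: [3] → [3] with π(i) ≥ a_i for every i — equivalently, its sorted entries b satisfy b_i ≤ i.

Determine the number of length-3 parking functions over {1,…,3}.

#PF = (4−3)·4^(3−1) = 1·16 = 16 [KW]
Check (2,2,1) → sorted (1,2,2): b_i ≤ i ∀i, a PF.

16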